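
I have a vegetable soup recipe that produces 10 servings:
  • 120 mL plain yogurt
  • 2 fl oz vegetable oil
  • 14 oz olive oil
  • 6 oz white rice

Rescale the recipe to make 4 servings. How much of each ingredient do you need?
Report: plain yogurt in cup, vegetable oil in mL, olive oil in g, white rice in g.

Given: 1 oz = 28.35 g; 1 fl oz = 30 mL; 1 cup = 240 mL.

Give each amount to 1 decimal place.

Scaling factor: 4/10 = 2/5 = 0.4.
plain yogurt: 120 mL × 2/5 ÷ 240 mL/cup = 0.2 cup
vegetable oil: 2 fl oz × 2/5 × 30 mL/fl oz = 24.0 mL
olive oil: 14 oz × 2/5 × 28.35 g/oz ≈ 158.8 g
white rice: 6 oz × 2/5 × 28.35 g/oz ≈ 68.0 g

plain yogurt: 0.2 cup; vegetable oil: 24.0 mL; olive oil: 158.8 g; white rice: 68.0 g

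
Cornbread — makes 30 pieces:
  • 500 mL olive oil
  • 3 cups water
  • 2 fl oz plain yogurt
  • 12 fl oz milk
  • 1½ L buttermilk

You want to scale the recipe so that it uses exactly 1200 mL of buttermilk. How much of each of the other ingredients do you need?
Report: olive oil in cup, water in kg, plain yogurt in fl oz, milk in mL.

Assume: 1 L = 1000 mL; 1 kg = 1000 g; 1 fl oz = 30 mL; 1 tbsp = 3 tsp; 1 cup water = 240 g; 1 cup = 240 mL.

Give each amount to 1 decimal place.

olive oil: 1.7 cup; water: 0.6 kg; plain yogurt: 1.6 fl oz; milk: 288.0 mL

The original recipe has 1500 mL of buttermilk, so the scaling factor is 1200 ÷ 1500 = 4/5 = 0.8.
olive oil: 500 mL × 4/5 ÷ 240 mL/cup ≈ 1.7 cup
water: 3 cup × 4/5 × 240 g/cup ÷ 1000 g/kg ≈ 0.6 kg
plain yogurt: 2 fl oz × 4/5 = 1.6 fl oz
milk: 12 fl oz × 4/5 × 30 mL/fl oz = 288.0 mL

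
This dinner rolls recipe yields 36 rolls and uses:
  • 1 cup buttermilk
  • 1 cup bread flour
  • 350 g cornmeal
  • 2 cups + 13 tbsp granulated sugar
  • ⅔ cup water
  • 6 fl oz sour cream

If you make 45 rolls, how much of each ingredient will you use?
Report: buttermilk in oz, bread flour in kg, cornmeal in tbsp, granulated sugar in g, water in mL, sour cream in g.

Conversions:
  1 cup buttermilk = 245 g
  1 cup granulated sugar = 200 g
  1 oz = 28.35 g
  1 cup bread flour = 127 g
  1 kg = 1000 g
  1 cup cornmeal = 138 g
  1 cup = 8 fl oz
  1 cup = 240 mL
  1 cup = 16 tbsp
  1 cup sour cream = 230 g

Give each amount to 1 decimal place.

Scaling factor: 45/36 = 5/4 = 1.25.
buttermilk: 1 cup × 5/4 × 245 g/cup ÷ 28.35 g/oz ≈ 10.8 oz
bread flour: 1 cup × 5/4 × 127 g/cup ÷ 1000 g/kg ≈ 0.2 kg
cornmeal: 350 g × 5/4 ÷ 138 g/cup × 16 tbsp/cup ≈ 50.7 tbsp
granulated sugar: (2 cup + 13 tbsp = 2.8125 cup) × 5/4 × 200 g/cup ≈ 703.1 g
water: 2/3 cup × 5/4 × 240 mL/cup = 200.0 mL
sour cream: 6 fl oz × 5/4 ÷ 8 fl oz/cup × 230 g/cup ≈ 215.6 g

buttermilk: 10.8 oz; bread flour: 0.2 kg; cornmeal: 50.7 tbsp; granulated sugar: 703.1 g; water: 200.0 mL; sour cream: 215.6 g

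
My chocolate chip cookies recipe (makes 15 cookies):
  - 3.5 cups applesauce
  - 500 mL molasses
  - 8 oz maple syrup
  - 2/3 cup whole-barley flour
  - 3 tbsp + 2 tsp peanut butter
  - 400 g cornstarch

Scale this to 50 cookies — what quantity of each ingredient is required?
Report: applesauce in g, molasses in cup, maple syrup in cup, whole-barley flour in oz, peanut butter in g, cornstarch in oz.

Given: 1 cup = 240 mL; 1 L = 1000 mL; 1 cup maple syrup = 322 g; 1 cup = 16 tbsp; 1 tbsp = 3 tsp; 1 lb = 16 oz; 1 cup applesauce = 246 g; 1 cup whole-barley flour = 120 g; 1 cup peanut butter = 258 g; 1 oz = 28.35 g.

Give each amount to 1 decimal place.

Scaling factor: 50/15 = 10/3.
applesauce: 3.5 cup × 10/3 × 246 g/cup = 2870.0 g
molasses: 500 mL × 10/3 ÷ 240 mL/cup ≈ 6.9 cup
maple syrup: 8 oz × 10/3 × 28.35 g/oz ÷ 322 g/cup ≈ 2.3 cup
whole-barley flour: 2/3 cup × 10/3 × 120 g/cup ÷ 28.35 g/oz ≈ 9.4 oz
peanut butter: (3 tbsp + 2 tsp = 11/3 tbsp) × 10/3 ÷ 16 tbsp/cup × 258 g/cup ≈ 197.1 g
cornstarch: 400 g × 10/3 ÷ 28.35 g/oz ≈ 47.0 oz

applesauce: 2870.0 g; molasses: 6.9 cup; maple syrup: 2.3 cup; whole-barley flour: 9.4 oz; peanut butter: 197.1 g; cornstarch: 47.0 oz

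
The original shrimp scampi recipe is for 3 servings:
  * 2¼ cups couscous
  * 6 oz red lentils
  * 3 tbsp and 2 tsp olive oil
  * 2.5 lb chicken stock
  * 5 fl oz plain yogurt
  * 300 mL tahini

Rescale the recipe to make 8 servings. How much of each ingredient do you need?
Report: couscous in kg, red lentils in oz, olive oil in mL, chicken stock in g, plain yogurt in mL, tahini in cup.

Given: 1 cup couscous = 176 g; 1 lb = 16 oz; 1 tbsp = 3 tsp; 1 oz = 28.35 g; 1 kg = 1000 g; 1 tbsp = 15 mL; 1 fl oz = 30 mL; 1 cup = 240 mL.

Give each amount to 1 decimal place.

Scaling factor: 8/3.
couscous: 2.25 cup × 8/3 × 176 g/cup ÷ 1000 g/kg ≈ 1.1 kg
red lentils: 6 oz × 8/3 = 16.0 oz
olive oil: (3 tbsp + 2 tsp = 11/3 tbsp) × 8/3 × 15 mL/tbsp ≈ 146.7 mL
chicken stock: 2.5 lb × 8/3 × 16 oz/lb × 28.35 g/oz = 3024.0 g
plain yogurt: 5 fl oz × 8/3 × 30 mL/fl oz = 400.0 mL
tahini: 300 mL × 8/3 ÷ 240 mL/cup ≈ 3.3 cup

couscous: 1.1 kg; red lentils: 16.0 oz; olive oil: 146.7 mL; chicken stock: 3024.0 g; plain yogurt: 400.0 mL; tahini: 3.3 cup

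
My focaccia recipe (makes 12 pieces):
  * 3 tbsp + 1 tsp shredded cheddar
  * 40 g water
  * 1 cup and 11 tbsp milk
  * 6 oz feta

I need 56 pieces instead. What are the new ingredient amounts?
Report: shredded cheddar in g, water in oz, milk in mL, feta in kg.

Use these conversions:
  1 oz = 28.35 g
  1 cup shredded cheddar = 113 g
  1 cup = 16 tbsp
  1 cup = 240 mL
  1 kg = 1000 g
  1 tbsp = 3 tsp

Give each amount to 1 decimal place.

Scaling factor: 56/12 = 14/3.
shredded cheddar: (3 tbsp + 1 tsp = 10/3 tbsp) × 14/3 ÷ 16 tbsp/cup × 113 g/cup ≈ 109.9 g
water: 40 g × 14/3 ÷ 28.35 g/oz ≈ 6.6 oz
milk: (1 cup + 11 tbsp = 1.6875 cup) × 14/3 × 240 mL/cup = 1890.0 mL
feta: 6 oz × 14/3 × 28.35 g/oz ÷ 1000 g/kg ≈ 0.8 kg

shredded cheddar: 109.9 g; water: 6.6 oz; milk: 1890.0 mL; feta: 0.8 kg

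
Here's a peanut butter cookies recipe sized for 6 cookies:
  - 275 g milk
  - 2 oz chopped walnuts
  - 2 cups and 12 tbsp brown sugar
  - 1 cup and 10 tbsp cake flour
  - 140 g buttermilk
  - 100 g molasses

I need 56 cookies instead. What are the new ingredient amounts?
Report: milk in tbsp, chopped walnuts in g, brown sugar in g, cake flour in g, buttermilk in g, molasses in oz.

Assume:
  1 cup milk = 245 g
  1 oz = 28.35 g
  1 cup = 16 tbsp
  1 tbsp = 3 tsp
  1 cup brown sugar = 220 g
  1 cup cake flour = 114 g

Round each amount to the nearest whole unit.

Scaling factor: 56/6 = 28/3.
milk: 275 g × 28/3 ÷ 245 g/cup × 16 tbsp/cup ≈ 168 tbsp
chopped walnuts: 2 oz × 28/3 × 28.35 g/oz ≈ 529 g
brown sugar: (2 cup + 12 tbsp = 2.75 cup) × 28/3 × 220 g/cup ≈ 5647 g
cake flour: (1 cup + 10 tbsp = 1.625 cup) × 28/3 × 114 g/cup = 1729 g
buttermilk: 140 g × 28/3 ≈ 1307 g
molasses: 100 g × 28/3 ÷ 28.35 g/oz ≈ 33 oz

milk: 168 tbsp; chopped walnuts: 529 g; brown sugar: 5647 g; cake flour: 1729 g; buttermilk: 1307 g; molasses: 33 oz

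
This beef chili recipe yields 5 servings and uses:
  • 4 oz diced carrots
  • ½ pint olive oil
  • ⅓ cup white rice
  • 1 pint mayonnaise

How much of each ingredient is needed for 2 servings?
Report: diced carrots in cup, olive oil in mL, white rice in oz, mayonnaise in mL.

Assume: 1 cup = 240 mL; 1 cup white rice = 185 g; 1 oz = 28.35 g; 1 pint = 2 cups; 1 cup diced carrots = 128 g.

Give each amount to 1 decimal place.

diced carrots: 0.4 cup; olive oil: 96.0 mL; white rice: 0.9 oz; mayonnaise: 192.0 mL

Scaling factor: 2/5 = 0.4.
diced carrots: 4 oz × 2/5 × 28.35 g/oz ÷ 128 g/cup ≈ 0.4 cup
olive oil: 0.5 pint × 2/5 × 2 cup/pint × 240 mL/cup = 96.0 mL
white rice: 1/3 cup × 2/5 × 185 g/cup ÷ 28.35 g/oz ≈ 0.9 oz
mayonnaise: 1 pint × 2/5 × 2 cup/pint × 240 mL/cup = 192.0 mL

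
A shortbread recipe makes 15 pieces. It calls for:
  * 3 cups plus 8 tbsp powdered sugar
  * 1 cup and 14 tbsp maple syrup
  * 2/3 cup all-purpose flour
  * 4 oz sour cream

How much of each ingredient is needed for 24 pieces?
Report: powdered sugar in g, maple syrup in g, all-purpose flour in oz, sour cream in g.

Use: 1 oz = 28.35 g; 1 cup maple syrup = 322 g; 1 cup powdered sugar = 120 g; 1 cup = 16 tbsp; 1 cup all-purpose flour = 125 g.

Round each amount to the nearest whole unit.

Scaling factor: 24/15 = 8/5 = 1.6.
powdered sugar: (3 cup + 8 tbsp = 3.5 cup) × 8/5 × 120 g/cup = 672 g
maple syrup: (1 cup + 14 tbsp = 1.875 cup) × 8/5 × 322 g/cup = 966 g
all-purpose flour: 2/3 cup × 8/5 × 125 g/cup ÷ 28.35 g/oz ≈ 5 oz
sour cream: 4 oz × 8/5 × 28.35 g/oz ≈ 181 g

powdered sugar: 672 g; maple syrup: 966 g; all-purpose flour: 5 oz; sour cream: 181 g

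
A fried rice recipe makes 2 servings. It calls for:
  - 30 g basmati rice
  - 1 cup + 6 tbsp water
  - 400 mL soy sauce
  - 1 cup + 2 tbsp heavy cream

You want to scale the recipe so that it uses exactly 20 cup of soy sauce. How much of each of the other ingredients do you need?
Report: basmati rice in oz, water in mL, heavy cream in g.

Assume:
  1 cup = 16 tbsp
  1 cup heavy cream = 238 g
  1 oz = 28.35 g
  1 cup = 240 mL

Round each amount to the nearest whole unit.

basmati rice: 13 oz; water: 3960 mL; heavy cream: 3213 g

The original recipe has 5/3 cup of soy sauce, so the scaling factor is 20 ÷ 5/3 = 12.
basmati rice: 30 g × 12 ÷ 28.35 g/oz ≈ 13 oz
water: (1 cup + 6 tbsp = 1.375 cup) × 12 × 240 mL/cup = 3960 mL
heavy cream: (1 cup + 2 tbsp = 1.125 cup) × 12 × 238 g/cup = 3213 g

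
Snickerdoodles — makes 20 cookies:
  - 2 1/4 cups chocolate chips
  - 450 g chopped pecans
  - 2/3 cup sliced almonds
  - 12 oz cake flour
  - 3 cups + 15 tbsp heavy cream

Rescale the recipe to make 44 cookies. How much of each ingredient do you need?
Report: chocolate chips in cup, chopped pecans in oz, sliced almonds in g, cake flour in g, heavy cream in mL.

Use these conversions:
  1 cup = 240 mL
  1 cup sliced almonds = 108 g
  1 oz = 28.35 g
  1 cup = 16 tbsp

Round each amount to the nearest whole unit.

Scaling factor: 44/20 = 11/5 = 2.2.
chocolate chips: 2.25 cup × 11/5 ≈ 5 cup
chopped pecans: 450 g × 11/5 ÷ 28.35 g/oz ≈ 35 oz
sliced almonds: 2/3 cup × 11/5 × 108 g/cup ≈ 158 g
cake flour: 12 oz × 11/5 × 28.35 g/oz ≈ 748 g
heavy cream: (3 cup + 15 tbsp = 3.9375 cup) × 11/5 × 240 mL/cup = 2079 mL

chocolate chips: 5 cup; chopped pecans: 35 oz; sliced almonds: 158 g; cake flour: 748 g; heavy cream: 2079 mL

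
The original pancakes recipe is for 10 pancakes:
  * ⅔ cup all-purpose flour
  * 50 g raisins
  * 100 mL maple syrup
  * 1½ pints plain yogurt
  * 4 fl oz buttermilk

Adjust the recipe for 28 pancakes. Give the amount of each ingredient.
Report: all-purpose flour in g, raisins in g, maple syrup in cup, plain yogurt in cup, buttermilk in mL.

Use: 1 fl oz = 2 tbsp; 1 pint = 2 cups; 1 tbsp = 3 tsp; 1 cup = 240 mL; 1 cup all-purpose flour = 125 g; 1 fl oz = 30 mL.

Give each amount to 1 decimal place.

Scaling factor: 28/10 = 14/5 = 2.8.
all-purpose flour: 2/3 cup × 14/5 × 125 g/cup ≈ 233.3 g
raisins: 50 g × 14/5 = 140.0 g
maple syrup: 100 mL × 14/5 ÷ 240 mL/cup ≈ 1.2 cup
plain yogurt: 1.5 pint × 14/5 × 2 cup/pint = 8.4 cup
buttermilk: 4 fl oz × 14/5 × 30 mL/fl oz = 336.0 mL

all-purpose flour: 233.3 g; raisins: 140.0 g; maple syrup: 1.2 cup; plain yogurt: 8.4 cup; buttermilk: 336.0 mL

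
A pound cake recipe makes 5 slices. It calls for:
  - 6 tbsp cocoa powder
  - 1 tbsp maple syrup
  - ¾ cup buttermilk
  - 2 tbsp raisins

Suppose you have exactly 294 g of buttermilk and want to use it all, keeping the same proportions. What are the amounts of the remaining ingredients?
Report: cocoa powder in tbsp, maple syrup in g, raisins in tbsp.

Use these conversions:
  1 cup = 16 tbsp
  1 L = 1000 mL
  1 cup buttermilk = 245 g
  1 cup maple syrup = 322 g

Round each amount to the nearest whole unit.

The original recipe has 183.75 g of buttermilk, so the scaling factor is 294 ÷ 183.75 = 8/5 = 1.6.
cocoa powder: 6 tbsp × 8/5 ≈ 10 tbsp
maple syrup: 1 tbsp × 8/5 ÷ 16 tbsp/cup × 322 g/cup ≈ 32 g
raisins: 2 tbsp × 8/5 ≈ 3 tbsp

cocoa powder: 10 tbsp; maple syrup: 32 g; raisins: 3 tbsp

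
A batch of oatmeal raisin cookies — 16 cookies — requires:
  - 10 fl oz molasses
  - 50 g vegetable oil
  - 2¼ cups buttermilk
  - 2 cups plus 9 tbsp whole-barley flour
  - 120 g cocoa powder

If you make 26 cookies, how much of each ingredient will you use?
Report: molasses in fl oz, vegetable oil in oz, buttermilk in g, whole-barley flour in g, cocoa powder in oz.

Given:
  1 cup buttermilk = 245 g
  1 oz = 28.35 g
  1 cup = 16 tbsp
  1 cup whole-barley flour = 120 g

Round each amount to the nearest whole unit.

Scaling factor: 26/16 = 13/8 = 1.625.
molasses: 10 fl oz × 13/8 ≈ 16 fl oz
vegetable oil: 50 g × 13/8 ÷ 28.35 g/oz ≈ 3 oz
buttermilk: 2.25 cup × 13/8 × 245 g/cup ≈ 896 g
whole-barley flour: (2 cup + 9 tbsp = 2.5625 cup) × 13/8 × 120 g/cup ≈ 500 g
cocoa powder: 120 g × 13/8 ÷ 28.35 g/oz ≈ 7 oz

molasses: 16 fl oz; vegetable oil: 3 oz; buttermilk: 896 g; whole-barley flour: 500 g; cocoa powder: 7 oz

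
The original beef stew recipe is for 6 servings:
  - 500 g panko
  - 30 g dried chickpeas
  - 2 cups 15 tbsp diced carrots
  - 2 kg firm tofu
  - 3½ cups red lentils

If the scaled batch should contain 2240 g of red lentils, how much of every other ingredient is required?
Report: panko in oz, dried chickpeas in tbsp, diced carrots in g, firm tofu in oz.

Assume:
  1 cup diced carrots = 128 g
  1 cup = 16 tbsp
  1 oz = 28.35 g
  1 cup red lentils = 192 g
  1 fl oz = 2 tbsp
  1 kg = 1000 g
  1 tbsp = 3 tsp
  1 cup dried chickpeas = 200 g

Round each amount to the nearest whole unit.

panko: 59 oz; dried chickpeas: 8 tbsp; diced carrots: 1253 g; firm tofu: 235 oz

The original recipe has 672 g of red lentils, so the scaling factor is 2240 ÷ 672 = 10/3.
panko: 500 g × 10/3 ÷ 28.35 g/oz ≈ 59 oz
dried chickpeas: 30 g × 10/3 ÷ 200 g/cup × 16 tbsp/cup = 8 tbsp
diced carrots: (2 cup + 15 tbsp = 2.9375 cup) × 10/3 × 128 g/cup ≈ 1253 g
firm tofu: 2 kg × 10/3 × 1000 g/kg ÷ 28.35 g/oz ≈ 235 oz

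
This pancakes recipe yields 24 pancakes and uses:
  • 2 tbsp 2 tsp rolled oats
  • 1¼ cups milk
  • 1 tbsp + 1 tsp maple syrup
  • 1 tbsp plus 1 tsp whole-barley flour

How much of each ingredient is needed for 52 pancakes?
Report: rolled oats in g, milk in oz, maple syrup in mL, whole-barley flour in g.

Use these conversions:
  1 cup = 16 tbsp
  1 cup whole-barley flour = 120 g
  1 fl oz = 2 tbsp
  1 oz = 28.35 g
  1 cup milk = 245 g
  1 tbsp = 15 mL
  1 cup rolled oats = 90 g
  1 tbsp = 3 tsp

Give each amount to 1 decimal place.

Scaling factor: 52/24 = 13/6.
rolled oats: (2 tbsp + 2 tsp = 8/3 tbsp) × 13/6 ÷ 16 tbsp/cup × 90 g/cup = 32.5 g
milk: 1.25 cup × 13/6 × 245 g/cup ÷ 28.35 g/oz ≈ 23.4 oz
maple syrup: (1 tbsp + 1 tsp = 4/3 tbsp) × 13/6 × 15 mL/tbsp ≈ 43.3 mL
whole-barley flour: (1 tbsp + 1 tsp = 4/3 tbsp) × 13/6 ÷ 16 tbsp/cup × 120 g/cup ≈ 21.7 g

rolled oats: 32.5 g; milk: 23.4 oz; maple syrup: 43.3 mL; whole-barley flour: 21.7 g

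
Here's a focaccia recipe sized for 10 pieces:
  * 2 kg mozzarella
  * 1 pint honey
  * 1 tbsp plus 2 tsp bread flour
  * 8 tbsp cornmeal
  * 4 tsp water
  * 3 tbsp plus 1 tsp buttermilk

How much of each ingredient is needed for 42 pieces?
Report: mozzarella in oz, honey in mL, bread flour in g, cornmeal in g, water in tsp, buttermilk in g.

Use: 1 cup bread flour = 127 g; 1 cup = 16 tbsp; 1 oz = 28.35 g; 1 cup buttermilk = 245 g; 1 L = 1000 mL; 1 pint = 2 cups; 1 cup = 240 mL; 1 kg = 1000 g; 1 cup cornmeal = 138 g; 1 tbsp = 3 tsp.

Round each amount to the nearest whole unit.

Scaling factor: 42/10 = 21/5 = 4.2.
mozzarella: 2 kg × 21/5 × 1000 g/kg ÷ 28.35 g/oz ≈ 296 oz
honey: 1 pint × 21/5 × 2 cup/pint × 240 mL/cup = 2016 mL
bread flour: (1 tbsp + 2 tsp = 5/3 tbsp) × 21/5 ÷ 16 tbsp/cup × 127 g/cup ≈ 56 g
cornmeal: 8 tbsp × 21/5 ÷ 16 tbsp/cup × 138 g/cup ≈ 290 g
water: 4 tsp × 21/5 ≈ 17 tsp
buttermilk: (3 tbsp + 1 tsp = 10/3 tbsp) × 21/5 ÷ 16 tbsp/cup × 245 g/cup ≈ 214 g

mozzarella: 296 oz; honey: 2016 mL; bread flour: 56 g; cornmeal: 290 g; water: 17 tsp; buttermilk: 214 g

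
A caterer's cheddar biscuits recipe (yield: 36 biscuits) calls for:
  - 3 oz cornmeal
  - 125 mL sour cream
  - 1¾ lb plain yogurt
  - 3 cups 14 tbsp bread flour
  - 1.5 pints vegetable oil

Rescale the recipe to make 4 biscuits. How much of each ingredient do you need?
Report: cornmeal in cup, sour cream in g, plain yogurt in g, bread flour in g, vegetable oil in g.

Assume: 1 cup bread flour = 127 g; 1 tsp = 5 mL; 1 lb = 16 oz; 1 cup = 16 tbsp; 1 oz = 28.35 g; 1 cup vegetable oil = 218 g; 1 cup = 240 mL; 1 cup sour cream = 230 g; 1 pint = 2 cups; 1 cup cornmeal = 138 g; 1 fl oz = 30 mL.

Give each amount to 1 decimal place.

cornmeal: 0.1 cup; sour cream: 13.3 g; plain yogurt: 88.2 g; bread flour: 54.7 g; vegetable oil: 72.7 g

Scaling factor: 4/36 = 1/9.
cornmeal: 3 oz × 1/9 × 28.35 g/oz ÷ 138 g/cup ≈ 0.1 cup
sour cream: 125 mL × 1/9 ÷ 240 mL/cup × 230 g/cup ≈ 13.3 g
plain yogurt: 1.75 lb × 1/9 × 16 oz/lb × 28.35 g/oz = 88.2 g
bread flour: (3 cup + 14 tbsp = 3.875 cup) × 1/9 × 127 g/cup ≈ 54.7 g
vegetable oil: 1.5 pint × 1/9 × 2 cup/pint × 218 g/cup ≈ 72.7 g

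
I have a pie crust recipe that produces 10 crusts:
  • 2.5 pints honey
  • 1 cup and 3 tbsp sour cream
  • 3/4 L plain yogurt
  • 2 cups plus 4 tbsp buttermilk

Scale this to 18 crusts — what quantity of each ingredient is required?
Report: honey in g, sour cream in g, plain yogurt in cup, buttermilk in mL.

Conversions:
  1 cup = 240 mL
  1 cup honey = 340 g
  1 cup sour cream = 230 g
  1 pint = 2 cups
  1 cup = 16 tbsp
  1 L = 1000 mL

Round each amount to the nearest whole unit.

honey: 3060 g; sour cream: 492 g; plain yogurt: 6 cup; buttermilk: 972 mL

Scaling factor: 18/10 = 9/5 = 1.8.
honey: 2.5 pint × 9/5 × 2 cup/pint × 340 g/cup = 3060 g
sour cream: (1 cup + 3 tbsp = 1.1875 cup) × 9/5 × 230 g/cup ≈ 492 g
plain yogurt: 0.75 L × 9/5 × 1000 mL/L ÷ 240 mL/cup ≈ 6 cup
buttermilk: (2 cup + 4 tbsp = 2.25 cup) × 9/5 × 240 mL/cup = 972 mL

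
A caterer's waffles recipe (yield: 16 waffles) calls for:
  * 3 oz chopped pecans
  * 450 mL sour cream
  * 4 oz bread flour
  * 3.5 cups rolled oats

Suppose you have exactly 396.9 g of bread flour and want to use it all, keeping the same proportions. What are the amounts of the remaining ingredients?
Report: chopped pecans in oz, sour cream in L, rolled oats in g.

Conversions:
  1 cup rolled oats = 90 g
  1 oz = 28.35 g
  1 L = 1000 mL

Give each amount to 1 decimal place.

The original recipe has 113.4 g of bread flour, so the scaling factor is 396.9 ÷ 113.4 = 7/2 = 3.5.
chopped pecans: 3 oz × 7/2 = 10.5 oz
sour cream: 450 mL × 7/2 ÷ 1000 mL/L ≈ 1.6 L
rolled oats: 3.5 cup × 7/2 × 90 g/cup = 1102.5 g

chopped pecans: 10.5 oz; sour cream: 1.6 L; rolled oats: 1102.5 g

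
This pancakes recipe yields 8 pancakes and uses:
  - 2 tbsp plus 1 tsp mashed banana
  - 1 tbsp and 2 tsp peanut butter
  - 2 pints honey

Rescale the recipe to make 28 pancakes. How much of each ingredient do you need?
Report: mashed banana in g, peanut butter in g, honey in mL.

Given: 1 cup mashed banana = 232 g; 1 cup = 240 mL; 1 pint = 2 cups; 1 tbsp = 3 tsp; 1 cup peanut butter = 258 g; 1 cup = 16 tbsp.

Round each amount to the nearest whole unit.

mashed banana: 118 g; peanut butter: 94 g; honey: 3360 mL

Scaling factor: 28/8 = 7/2 = 3.5.
mashed banana: (2 tbsp + 1 tsp = 7/3 tbsp) × 7/2 ÷ 16 tbsp/cup × 232 g/cup ≈ 118 g
peanut butter: (1 tbsp + 2 tsp = 5/3 tbsp) × 7/2 ÷ 16 tbsp/cup × 258 g/cup ≈ 94 g
honey: 2 pint × 7/2 × 2 cup/pint × 240 mL/cup = 3360 mL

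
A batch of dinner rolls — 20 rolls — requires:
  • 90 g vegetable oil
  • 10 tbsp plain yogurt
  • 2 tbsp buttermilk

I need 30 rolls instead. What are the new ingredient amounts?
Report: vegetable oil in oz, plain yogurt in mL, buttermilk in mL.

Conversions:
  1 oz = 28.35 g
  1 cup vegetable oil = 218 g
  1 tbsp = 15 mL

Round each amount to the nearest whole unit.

vegetable oil: 5 oz; plain yogurt: 225 mL; buttermilk: 45 mL

Scaling factor: 30/20 = 3/2 = 1.5.
vegetable oil: 90 g × 3/2 ÷ 28.35 g/oz ≈ 5 oz
plain yogurt: 10 tbsp × 3/2 × 15 mL/tbsp = 225 mL
buttermilk: 2 tbsp × 3/2 × 15 mL/tbsp = 45 mL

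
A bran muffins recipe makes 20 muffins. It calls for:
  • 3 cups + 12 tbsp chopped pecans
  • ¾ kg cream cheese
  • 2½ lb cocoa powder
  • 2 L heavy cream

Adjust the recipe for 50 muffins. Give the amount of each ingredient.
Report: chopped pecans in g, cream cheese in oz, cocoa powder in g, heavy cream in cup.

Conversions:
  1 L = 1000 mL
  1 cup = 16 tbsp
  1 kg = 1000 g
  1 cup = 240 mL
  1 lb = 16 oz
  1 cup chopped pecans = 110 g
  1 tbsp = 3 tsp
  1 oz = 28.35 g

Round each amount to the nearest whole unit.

chopped pecans: 1031 g; cream cheese: 66 oz; cocoa powder: 2835 g; heavy cream: 21 cup

Scaling factor: 50/20 = 5/2 = 2.5.
chopped pecans: (3 cup + 12 tbsp = 3.75 cup) × 5/2 × 110 g/cup ≈ 1031 g
cream cheese: 0.75 kg × 5/2 × 1000 g/kg ÷ 28.35 g/oz ≈ 66 oz
cocoa powder: 2.5 lb × 5/2 × 16 oz/lb × 28.35 g/oz = 2835 g
heavy cream: 2 L × 5/2 × 1000 mL/L ÷ 240 mL/cup ≈ 21 cup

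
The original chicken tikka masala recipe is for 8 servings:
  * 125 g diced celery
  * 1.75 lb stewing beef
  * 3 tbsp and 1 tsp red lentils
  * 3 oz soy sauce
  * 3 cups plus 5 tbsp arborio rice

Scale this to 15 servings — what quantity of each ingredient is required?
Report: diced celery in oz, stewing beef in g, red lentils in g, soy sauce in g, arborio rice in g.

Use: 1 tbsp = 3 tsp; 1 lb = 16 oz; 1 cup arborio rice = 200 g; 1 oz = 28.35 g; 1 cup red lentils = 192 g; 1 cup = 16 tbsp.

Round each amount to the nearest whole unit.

diced celery: 8 oz; stewing beef: 1488 g; red lentils: 75 g; soy sauce: 159 g; arborio rice: 1242 g

Scaling factor: 15/8 = 1.875.
diced celery: 125 g × 15/8 ÷ 28.35 g/oz ≈ 8 oz
stewing beef: 1.75 lb × 15/8 × 16 oz/lb × 28.35 g/oz ≈ 1488 g
red lentils: (3 tbsp + 1 tsp = 10/3 tbsp) × 15/8 ÷ 16 tbsp/cup × 192 g/cup = 75 g
soy sauce: 3 oz × 15/8 × 28.35 g/oz ≈ 159 g
arborio rice: (3 cup + 5 tbsp = 3.3125 cup) × 15/8 × 200 g/cup ≈ 1242 g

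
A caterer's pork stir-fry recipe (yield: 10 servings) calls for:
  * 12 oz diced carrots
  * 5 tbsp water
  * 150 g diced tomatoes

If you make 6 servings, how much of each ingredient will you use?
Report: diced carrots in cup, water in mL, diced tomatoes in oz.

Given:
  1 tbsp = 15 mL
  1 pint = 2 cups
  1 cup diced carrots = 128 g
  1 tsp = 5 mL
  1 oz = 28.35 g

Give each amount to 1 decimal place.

Scaling factor: 6/10 = 3/5 = 0.6.
diced carrots: 12 oz × 3/5 × 28.35 g/oz ÷ 128 g/cup ≈ 1.6 cup
water: 5 tbsp × 3/5 × 15 mL/tbsp = 45.0 mL
diced tomatoes: 150 g × 3/5 ÷ 28.35 g/oz ≈ 3.2 oz

diced carrots: 1.6 cup; water: 45.0 mL; diced tomatoes: 3.2 oz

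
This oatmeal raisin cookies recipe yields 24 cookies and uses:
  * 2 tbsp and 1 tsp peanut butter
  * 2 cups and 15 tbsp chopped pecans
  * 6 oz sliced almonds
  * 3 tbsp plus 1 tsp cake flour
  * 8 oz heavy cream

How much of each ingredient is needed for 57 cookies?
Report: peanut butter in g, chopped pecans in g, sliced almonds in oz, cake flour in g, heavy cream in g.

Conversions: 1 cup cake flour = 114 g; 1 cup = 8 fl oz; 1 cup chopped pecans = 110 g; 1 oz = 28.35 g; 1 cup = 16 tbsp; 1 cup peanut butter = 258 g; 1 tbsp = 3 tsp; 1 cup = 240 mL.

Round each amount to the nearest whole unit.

Scaling factor: 57/24 = 19/8 = 2.375.
peanut butter: (2 tbsp + 1 tsp = 7/3 tbsp) × 19/8 ÷ 16 tbsp/cup × 258 g/cup ≈ 89 g
chopped pecans: (2 cup + 15 tbsp = 2.9375 cup) × 19/8 × 110 g/cup ≈ 767 g
sliced almonds: 6 oz × 19/8 ≈ 14 oz
cake flour: (3 tbsp + 1 tsp = 10/3 tbsp) × 19/8 ÷ 16 tbsp/cup × 114 g/cup ≈ 56 g
heavy cream: 8 oz × 19/8 × 28.35 g/oz ≈ 539 g

peanut butter: 89 g; chopped pecans: 767 g; sliced almonds: 14 oz; cake flour: 56 g; heavy cream: 539 g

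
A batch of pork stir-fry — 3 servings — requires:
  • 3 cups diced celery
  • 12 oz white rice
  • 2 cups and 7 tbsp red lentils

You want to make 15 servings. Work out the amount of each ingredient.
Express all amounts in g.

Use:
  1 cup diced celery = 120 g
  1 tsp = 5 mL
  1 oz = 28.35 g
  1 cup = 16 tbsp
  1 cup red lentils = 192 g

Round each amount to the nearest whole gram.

diced celery: 1800 g; white rice: 1701 g; red lentils: 2340 g

Scaling factor: 15/3 = 5.
diced celery: 3 cup × 5 × 120 g/cup = 1800 g
white rice: 12 oz × 5 × 28.35 g/oz = 1701 g
red lentils: (2 cup + 7 tbsp = 2.4375 cup) × 5 × 192 g/cup = 2340 g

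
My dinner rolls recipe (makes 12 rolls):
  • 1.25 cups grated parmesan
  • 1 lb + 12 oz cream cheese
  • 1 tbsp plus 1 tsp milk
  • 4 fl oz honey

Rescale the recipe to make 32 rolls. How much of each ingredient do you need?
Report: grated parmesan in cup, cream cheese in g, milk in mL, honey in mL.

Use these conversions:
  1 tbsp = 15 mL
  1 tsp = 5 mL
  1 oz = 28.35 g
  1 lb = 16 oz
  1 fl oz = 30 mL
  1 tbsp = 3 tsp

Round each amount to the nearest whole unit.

grated parmesan: 3 cup; cream cheese: 2117 g; milk: 53 mL; honey: 320 mL

Scaling factor: 32/12 = 8/3.
grated parmesan: 1.25 cup × 8/3 ≈ 3 cup
cream cheese: (1 lb + 12 oz = 1.75 lb) × 8/3 × 16 oz/lb × 28.35 g/oz ≈ 2117 g
milk: (1 tbsp + 1 tsp = 4/3 tbsp) × 8/3 × 15 mL/tbsp ≈ 53 mL
honey: 4 fl oz × 8/3 × 30 mL/fl oz = 320 mL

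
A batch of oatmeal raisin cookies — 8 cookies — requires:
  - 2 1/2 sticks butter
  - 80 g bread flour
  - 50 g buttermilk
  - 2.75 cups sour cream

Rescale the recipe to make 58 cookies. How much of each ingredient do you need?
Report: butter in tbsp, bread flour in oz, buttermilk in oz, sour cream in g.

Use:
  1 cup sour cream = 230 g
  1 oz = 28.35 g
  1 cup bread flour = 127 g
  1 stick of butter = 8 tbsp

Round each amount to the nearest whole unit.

Scaling factor: 58/8 = 29/4 = 7.25.
butter: 2.5 stick × 29/4 × 8 tbsp/stick = 145 tbsp
bread flour: 80 g × 29/4 ÷ 28.35 g/oz ≈ 20 oz
buttermilk: 50 g × 29/4 ÷ 28.35 g/oz ≈ 13 oz
sour cream: 2.75 cup × 29/4 × 230 g/cup ≈ 4586 g

butter: 145 tbsp; bread flour: 20 oz; buttermilk: 13 oz; sour cream: 4586 g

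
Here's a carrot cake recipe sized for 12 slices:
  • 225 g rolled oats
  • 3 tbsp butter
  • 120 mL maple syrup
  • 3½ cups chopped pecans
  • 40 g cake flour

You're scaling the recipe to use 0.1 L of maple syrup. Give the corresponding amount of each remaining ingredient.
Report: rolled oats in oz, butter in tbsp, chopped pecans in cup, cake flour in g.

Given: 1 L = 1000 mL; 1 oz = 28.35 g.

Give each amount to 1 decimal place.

rolled oats: 6.6 oz; butter: 2.5 tbsp; chopped pecans: 2.9 cup; cake flour: 33.3 g

The original recipe has 0.12 L of maple syrup, so the scaling factor is 0.1 ÷ 0.12 = 5/6.
rolled oats: 225 g × 5/6 ÷ 28.35 g/oz ≈ 6.6 oz
butter: 3 tbsp × 5/6 = 2.5 tbsp
chopped pecans: 3.5 cup × 5/6 ≈ 2.9 cup
cake flour: 40 g × 5/6 ≈ 33.3 g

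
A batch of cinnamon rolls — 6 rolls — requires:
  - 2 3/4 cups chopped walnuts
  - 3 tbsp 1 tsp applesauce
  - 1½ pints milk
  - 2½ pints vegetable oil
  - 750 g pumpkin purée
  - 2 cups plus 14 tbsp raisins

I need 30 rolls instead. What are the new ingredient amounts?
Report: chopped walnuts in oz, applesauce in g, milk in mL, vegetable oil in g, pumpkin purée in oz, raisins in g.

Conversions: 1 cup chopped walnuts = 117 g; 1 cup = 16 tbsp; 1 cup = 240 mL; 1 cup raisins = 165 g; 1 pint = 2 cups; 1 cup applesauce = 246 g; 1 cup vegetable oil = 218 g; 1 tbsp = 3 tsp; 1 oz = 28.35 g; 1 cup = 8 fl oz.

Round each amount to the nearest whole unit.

chopped walnuts: 57 oz; applesauce: 256 g; milk: 3600 mL; vegetable oil: 5450 g; pumpkin purée: 132 oz; raisins: 2372 g

Scaling factor: 30/6 = 5.
chopped walnuts: 2.75 cup × 5 × 117 g/cup ÷ 28.35 g/oz ≈ 57 oz
applesauce: (3 tbsp + 1 tsp = 10/3 tbsp) × 5 ÷ 16 tbsp/cup × 246 g/cup ≈ 256 g
milk: 1.5 pint × 5 × 2 cup/pint × 240 mL/cup = 3600 mL
vegetable oil: 2.5 pint × 5 × 2 cup/pint × 218 g/cup = 5450 g
pumpkin purée: 750 g × 5 ÷ 28.35 g/oz ≈ 132 oz
raisins: (2 cup + 14 tbsp = 2.875 cup) × 5 × 165 g/cup ≈ 2372 g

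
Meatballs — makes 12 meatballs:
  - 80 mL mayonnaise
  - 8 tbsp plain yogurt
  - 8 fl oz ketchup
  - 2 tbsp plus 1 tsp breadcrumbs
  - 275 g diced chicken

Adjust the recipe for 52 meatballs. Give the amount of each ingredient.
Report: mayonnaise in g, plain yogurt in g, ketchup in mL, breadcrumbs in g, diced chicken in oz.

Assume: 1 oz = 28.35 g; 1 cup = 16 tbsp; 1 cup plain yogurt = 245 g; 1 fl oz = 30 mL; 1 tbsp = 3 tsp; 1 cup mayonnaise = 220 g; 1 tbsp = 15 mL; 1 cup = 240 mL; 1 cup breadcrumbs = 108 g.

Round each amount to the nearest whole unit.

Scaling factor: 52/12 = 13/3.
mayonnaise: 80 mL × 13/3 ÷ 240 mL/cup × 220 g/cup ≈ 318 g
plain yogurt: 8 tbsp × 13/3 ÷ 16 tbsp/cup × 245 g/cup ≈ 531 g
ketchup: 8 fl oz × 13/3 × 30 mL/fl oz = 1040 mL
breadcrumbs: (2 tbsp + 1 tsp = 7/3 tbsp) × 13/3 ÷ 16 tbsp/cup × 108 g/cup ≈ 68 g
diced chicken: 275 g × 13/3 ÷ 28.35 g/oz ≈ 42 oz

mayonnaise: 318 g; plain yogurt: 531 g; ketchup: 1040 mL; breadcrumbs: 68 g; diced chicken: 42 oz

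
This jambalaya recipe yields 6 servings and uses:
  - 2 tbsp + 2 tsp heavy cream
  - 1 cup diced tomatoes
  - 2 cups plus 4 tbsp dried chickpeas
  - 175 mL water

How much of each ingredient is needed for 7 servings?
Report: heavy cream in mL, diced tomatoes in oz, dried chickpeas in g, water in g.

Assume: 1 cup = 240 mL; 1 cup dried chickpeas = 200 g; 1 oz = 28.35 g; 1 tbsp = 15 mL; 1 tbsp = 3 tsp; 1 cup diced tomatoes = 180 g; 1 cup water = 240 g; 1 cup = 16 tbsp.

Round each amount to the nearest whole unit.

heavy cream: 47 mL; diced tomatoes: 7 oz; dried chickpeas: 525 g; water: 204 g

Scaling factor: 7/6.
heavy cream: (2 tbsp + 2 tsp = 8/3 tbsp) × 7/6 × 15 mL/tbsp ≈ 47 mL
diced tomatoes: 1 cup × 7/6 × 180 g/cup ÷ 28.35 g/oz ≈ 7 oz
dried chickpeas: (2 cup + 4 tbsp = 2.25 cup) × 7/6 × 200 g/cup = 525 g
water: 175 mL × 7/6 ÷ 240 mL/cup × 240 g/cup ≈ 204 g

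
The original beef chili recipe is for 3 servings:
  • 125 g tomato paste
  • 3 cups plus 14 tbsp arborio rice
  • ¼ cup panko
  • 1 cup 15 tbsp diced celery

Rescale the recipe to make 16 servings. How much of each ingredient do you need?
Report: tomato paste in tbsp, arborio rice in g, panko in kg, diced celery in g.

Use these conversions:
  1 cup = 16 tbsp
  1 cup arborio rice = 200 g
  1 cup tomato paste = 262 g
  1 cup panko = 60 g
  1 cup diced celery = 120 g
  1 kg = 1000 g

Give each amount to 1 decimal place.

tomato paste: 40.7 tbsp; arborio rice: 4133.3 g; panko: 0.1 kg; diced celery: 1240.0 g

Scaling factor: 16/3.
tomato paste: 125 g × 16/3 ÷ 262 g/cup × 16 tbsp/cup ≈ 40.7 tbsp
arborio rice: (3 cup + 14 tbsp = 3.875 cup) × 16/3 × 200 g/cup ≈ 4133.3 g
panko: 0.25 cup × 16/3 × 60 g/cup ÷ 1000 g/kg ≈ 0.1 kg
diced celery: (1 cup + 15 tbsp = 1.9375 cup) × 16/3 × 120 g/cup = 1240.0 g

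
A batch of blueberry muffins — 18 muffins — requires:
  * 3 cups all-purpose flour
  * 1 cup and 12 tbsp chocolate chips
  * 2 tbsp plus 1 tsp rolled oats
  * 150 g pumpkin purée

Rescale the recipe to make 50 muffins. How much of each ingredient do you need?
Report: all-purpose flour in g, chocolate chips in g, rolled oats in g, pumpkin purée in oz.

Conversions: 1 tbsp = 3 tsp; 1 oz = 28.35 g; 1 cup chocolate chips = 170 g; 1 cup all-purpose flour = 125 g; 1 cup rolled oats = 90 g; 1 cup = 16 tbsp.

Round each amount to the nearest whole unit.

Scaling factor: 50/18 = 25/9.
all-purpose flour: 3 cup × 25/9 × 125 g/cup ≈ 1042 g
chocolate chips: (1 cup + 12 tbsp = 1.75 cup) × 25/9 × 170 g/cup ≈ 826 g
rolled oats: (2 tbsp + 1 tsp = 7/3 tbsp) × 25/9 ÷ 16 tbsp/cup × 90 g/cup ≈ 36 g
pumpkin purée: 150 g × 25/9 ÷ 28.35 g/oz ≈ 15 oz

all-purpose flour: 1042 g; chocolate chips: 826 g; rolled oats: 36 g; pumpkin purée: 15 oz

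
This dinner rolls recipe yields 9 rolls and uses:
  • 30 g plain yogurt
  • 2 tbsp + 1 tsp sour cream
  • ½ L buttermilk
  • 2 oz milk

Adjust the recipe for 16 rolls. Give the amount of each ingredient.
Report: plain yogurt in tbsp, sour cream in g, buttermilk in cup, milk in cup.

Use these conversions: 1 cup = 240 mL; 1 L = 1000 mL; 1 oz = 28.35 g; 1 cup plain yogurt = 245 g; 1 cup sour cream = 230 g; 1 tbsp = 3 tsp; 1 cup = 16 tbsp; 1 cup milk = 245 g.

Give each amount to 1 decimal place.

plain yogurt: 3.5 tbsp; sour cream: 59.6 g; buttermilk: 3.7 cup; milk: 0.4 cup

Scaling factor: 16/9.
plain yogurt: 30 g × 16/9 ÷ 245 g/cup × 16 tbsp/cup ≈ 3.5 tbsp
sour cream: (2 tbsp + 1 tsp = 7/3 tbsp) × 16/9 ÷ 16 tbsp/cup × 230 g/cup ≈ 59.6 g
buttermilk: 0.5 L × 16/9 × 1000 mL/L ÷ 240 mL/cup ≈ 3.7 cup
milk: 2 oz × 16/9 × 28.35 g/oz ÷ 245 g/cup ≈ 0.4 cup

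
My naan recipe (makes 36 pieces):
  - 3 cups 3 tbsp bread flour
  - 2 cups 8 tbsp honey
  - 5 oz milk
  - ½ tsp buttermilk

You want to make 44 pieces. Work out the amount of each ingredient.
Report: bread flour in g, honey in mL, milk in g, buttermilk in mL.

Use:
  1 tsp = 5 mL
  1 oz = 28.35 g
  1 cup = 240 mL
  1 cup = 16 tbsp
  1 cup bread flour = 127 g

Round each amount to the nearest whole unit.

bread flour: 495 g; honey: 733 mL; milk: 173 g; buttermilk: 3 mL

Scaling factor: 44/36 = 11/9.
bread flour: (3 cup + 3 tbsp = 3.1875 cup) × 11/9 × 127 g/cup ≈ 495 g
honey: (2 cup + 8 tbsp = 2.5 cup) × 11/9 × 240 mL/cup ≈ 733 mL
milk: 5 oz × 11/9 × 28.35 g/oz ≈ 173 g
buttermilk: 0.5 tsp × 11/9 × 5 mL/tsp ≈ 3 mL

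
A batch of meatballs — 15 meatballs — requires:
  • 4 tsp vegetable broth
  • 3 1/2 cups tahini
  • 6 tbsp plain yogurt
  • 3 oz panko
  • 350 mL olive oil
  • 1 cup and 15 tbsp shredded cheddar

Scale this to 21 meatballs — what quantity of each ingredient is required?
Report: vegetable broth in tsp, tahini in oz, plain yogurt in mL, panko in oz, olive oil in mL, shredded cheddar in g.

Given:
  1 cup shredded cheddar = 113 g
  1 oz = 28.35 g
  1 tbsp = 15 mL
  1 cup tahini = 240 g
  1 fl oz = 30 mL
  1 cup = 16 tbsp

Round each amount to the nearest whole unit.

Scaling factor: 21/15 = 7/5 = 1.4.
vegetable broth: 4 tsp × 7/5 ≈ 6 tsp
tahini: 3.5 cup × 7/5 × 240 g/cup ÷ 28.35 g/oz ≈ 41 oz
plain yogurt: 6 tbsp × 7/5 × 15 mL/tbsp = 126 mL
panko: 3 oz × 7/5 ≈ 4 oz
olive oil: 350 mL × 7/5 = 490 mL
shredded cheddar: (1 cup + 15 tbsp = 1.9375 cup) × 7/5 × 113 g/cup ≈ 307 g

vegetable broth: 6 tsp; tahini: 41 oz; plain yogurt: 126 mL; panko: 4 oz; olive oil: 490 mL; shredded cheddar: 307 g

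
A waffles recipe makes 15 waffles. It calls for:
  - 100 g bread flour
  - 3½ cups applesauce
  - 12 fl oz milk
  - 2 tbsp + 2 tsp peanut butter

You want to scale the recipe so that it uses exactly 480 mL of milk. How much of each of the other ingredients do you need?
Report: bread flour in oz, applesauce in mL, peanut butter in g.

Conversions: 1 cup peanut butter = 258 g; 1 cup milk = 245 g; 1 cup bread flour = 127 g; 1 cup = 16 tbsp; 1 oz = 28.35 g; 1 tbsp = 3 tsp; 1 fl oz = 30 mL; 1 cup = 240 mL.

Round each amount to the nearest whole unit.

bread flour: 5 oz; applesauce: 1120 mL; peanut butter: 57 g

The original recipe has 360 mL of milk, so the scaling factor is 480 ÷ 360 = 4/3.
bread flour: 100 g × 4/3 ÷ 28.35 g/oz ≈ 5 oz
applesauce: 3.5 cup × 4/3 × 240 mL/cup = 1120 mL
peanut butter: (2 tbsp + 2 tsp = 8/3 tbsp) × 4/3 ÷ 16 tbsp/cup × 258 g/cup ≈ 57 g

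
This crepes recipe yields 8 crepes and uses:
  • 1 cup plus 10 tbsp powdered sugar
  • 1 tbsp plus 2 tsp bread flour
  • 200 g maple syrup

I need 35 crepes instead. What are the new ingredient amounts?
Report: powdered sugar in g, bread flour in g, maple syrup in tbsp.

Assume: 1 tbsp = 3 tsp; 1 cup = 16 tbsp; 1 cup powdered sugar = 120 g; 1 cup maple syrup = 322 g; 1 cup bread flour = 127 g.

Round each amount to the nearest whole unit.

powdered sugar: 853 g; bread flour: 58 g; maple syrup: 43 tbsp

Scaling factor: 35/8 = 4.375.
powdered sugar: (1 cup + 10 tbsp = 1.625 cup) × 35/8 × 120 g/cup ≈ 853 g
bread flour: (1 tbsp + 2 tsp = 5/3 tbsp) × 35/8 ÷ 16 tbsp/cup × 127 g/cup ≈ 58 g
maple syrup: 200 g × 35/8 ÷ 322 g/cup × 16 tbsp/cup ≈ 43 tbsp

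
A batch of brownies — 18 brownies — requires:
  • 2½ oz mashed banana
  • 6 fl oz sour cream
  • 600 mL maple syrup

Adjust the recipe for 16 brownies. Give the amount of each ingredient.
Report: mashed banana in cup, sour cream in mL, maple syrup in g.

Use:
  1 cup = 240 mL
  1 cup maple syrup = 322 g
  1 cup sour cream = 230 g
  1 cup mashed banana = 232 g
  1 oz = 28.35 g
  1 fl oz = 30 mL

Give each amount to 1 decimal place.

mashed banana: 0.3 cup; sour cream: 160.0 mL; maple syrup: 715.6 g

Scaling factor: 16/18 = 8/9.
mashed banana: 2.5 oz × 8/9 × 28.35 g/oz ÷ 232 g/cup ≈ 0.3 cup
sour cream: 6 fl oz × 8/9 × 30 mL/fl oz = 160.0 mL
maple syrup: 600 mL × 8/9 ÷ 240 mL/cup × 322 g/cup ≈ 715.6 g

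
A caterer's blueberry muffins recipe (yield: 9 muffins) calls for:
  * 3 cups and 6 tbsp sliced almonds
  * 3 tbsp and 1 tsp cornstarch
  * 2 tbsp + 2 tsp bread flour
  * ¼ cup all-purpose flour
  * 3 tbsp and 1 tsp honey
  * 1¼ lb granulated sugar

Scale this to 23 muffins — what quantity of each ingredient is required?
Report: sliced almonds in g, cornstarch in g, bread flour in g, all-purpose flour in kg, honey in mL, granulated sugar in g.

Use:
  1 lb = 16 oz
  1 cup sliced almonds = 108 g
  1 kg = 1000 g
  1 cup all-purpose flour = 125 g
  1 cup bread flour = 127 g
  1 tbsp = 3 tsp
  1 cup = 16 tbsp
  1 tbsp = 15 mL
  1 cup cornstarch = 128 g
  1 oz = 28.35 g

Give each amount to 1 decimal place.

Scaling factor: 23/9.
sliced almonds: (3 cup + 6 tbsp = 3.375 cup) × 23/9 × 108 g/cup = 931.5 g
cornstarch: (3 tbsp + 1 tsp = 10/3 tbsp) × 23/9 ÷ 16 tbsp/cup × 128 g/cup ≈ 68.1 g
bread flour: (2 tbsp + 2 tsp = 8/3 tbsp) × 23/9 ÷ 16 tbsp/cup × 127 g/cup ≈ 54.1 g
all-purpose flour: 0.25 cup × 23/9 × 125 g/cup ÷ 1000 g/kg ≈ 0.1 kg
honey: (3 tbsp + 1 tsp = 10/3 tbsp) × 23/9 × 15 mL/tbsp ≈ 127.8 mL
granulated sugar: 1.25 lb × 23/9 × 16 oz/lb × 28.35 g/oz = 1449.0 g

sliced almonds: 931.5 g; cornstarch: 68.1 g; bread flour: 54.1 g; all-purpose flour: 0.1 kg; honey: 127.8 mL; granulated sugar: 1449.0 g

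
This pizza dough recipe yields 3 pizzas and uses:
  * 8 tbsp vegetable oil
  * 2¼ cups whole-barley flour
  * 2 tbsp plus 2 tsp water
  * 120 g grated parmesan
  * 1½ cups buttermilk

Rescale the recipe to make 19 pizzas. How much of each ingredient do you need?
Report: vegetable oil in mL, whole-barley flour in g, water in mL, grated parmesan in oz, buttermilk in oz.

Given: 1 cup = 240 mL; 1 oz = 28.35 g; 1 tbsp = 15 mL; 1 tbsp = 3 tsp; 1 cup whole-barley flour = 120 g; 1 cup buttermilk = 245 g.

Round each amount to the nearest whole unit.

vegetable oil: 760 mL; whole-barley flour: 1710 g; water: 253 mL; grated parmesan: 27 oz; buttermilk: 82 oz

Scaling factor: 19/3.
vegetable oil: 8 tbsp × 19/3 × 15 mL/tbsp = 760 mL
whole-barley flour: 2.25 cup × 19/3 × 120 g/cup = 1710 g
water: (2 tbsp + 2 tsp = 8/3 tbsp) × 19/3 × 15 mL/tbsp ≈ 253 mL
grated parmesan: 120 g × 19/3 ÷ 28.35 g/oz ≈ 27 oz
buttermilk: 1.5 cup × 19/3 × 245 g/cup ÷ 28.35 g/oz ≈ 82 oz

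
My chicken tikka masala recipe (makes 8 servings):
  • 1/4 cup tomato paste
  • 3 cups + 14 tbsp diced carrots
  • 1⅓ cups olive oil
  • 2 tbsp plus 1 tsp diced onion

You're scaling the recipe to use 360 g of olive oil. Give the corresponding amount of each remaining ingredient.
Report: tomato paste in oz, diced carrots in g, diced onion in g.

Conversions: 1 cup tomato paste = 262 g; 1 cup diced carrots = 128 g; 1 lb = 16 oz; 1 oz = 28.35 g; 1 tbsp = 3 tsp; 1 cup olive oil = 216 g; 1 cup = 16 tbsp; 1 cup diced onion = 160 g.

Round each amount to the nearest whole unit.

The original recipe has 288 g of olive oil, so the scaling factor is 360 ÷ 288 = 5/4 = 1.25.
tomato paste: 0.25 cup × 5/4 × 262 g/cup ÷ 28.35 g/oz ≈ 3 oz
diced carrots: (3 cup + 14 tbsp = 3.875 cup) × 5/4 × 128 g/cup = 620 g
diced onion: (2 tbsp + 1 tsp = 7/3 tbsp) × 5/4 ÷ 16 tbsp/cup × 160 g/cup ≈ 29 g

tomato paste: 3 oz; diced carrots: 620 g; diced onion: 29 g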